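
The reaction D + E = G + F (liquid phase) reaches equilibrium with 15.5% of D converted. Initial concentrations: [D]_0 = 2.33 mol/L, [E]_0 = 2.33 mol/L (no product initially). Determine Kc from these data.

Kc = 0.0336

Let X = conversion of D.
Concentrations: [D] = 2.33 − 2.33X; [E] = 2.33 − 2.33X; [G] = 2.33X; [F] = 2.33X.
At X = 0.155: [D] = 1.97, [E] = 1.97, [G] = 0.361, [F] = 0.361.
Kc = [G] [F] / ([D] [E]) = 0.0336.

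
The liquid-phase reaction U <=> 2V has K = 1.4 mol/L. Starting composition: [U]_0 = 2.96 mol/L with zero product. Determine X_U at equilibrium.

X = 0.290

Let X = conversion of U; extent ξ = 2.96·X mol/L.
Concentrations: [U] = 2.96 − 2.96X; [V] = 5.92X.
K = [V]^2 / ([U]).
Setting equal to 1.4 and solving for X on (0,1) gives X = 0.290.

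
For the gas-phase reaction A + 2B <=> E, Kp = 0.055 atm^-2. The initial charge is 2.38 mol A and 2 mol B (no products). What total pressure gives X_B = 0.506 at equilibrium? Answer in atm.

P = 7.55 atm

Take 2 mol B as basis and let X be its fractional conversion, so ξ = X.
Mole table: n_A = 2.38 − X; n_B = 2 − 2X; n_E = X.
n_T = Σnᵢ = 4.38 − 2X.
Kp = p_E / (p_A p_B^2) with p_i = (n_i/n_T)·P.
At X = 0.506: the mole-fraction product g(X) = Π y_i^ν_i = 3.138. Since Kp = g(X)·P^{-2}, P = (g/Kp)^(1/2) = (3.138/0.055)^(1/2) = 7.55 atm.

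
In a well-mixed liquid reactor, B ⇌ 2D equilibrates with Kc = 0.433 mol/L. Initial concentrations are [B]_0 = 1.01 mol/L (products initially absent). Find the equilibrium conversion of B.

X = 0.278

Let X = conversion of B; extent ξ = 1.01·X mol/L.
Concentrations: [B] = 1.01 − 1.01X; [D] = 2.02X.
Kc = [D]^2 / ([B]).
Setting equal to 0.433 and solving for X on (0,1) gives X = 0.278.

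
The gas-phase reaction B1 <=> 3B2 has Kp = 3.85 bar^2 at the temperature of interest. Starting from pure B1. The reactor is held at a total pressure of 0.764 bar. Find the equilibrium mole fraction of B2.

y_B2 = 0.892

Let X = conversion of B1 (basis 1 mol B1); extent of reaction ξ = X.
At extent ξ: n_B1 = 1 − X; n_B2 = 3X.
n_T = Σnᵢ = 1 + 2X.
With p_i = (n_i/n_T)P, Kp = p_B2^3 / (p_B1).
Setting this equal to 3.85 bar^2 and taking the physical root (0 < X < 1) gives X = 0.734.
Then n_B2 = 2.2, n_T = 2.47, so y_B2 = 0.892.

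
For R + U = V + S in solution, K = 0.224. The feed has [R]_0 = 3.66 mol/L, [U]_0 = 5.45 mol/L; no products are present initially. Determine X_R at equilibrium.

Let X = conversion of R; extent ξ = 3.66·X mol/L.
Concentrations: [R] = 3.66 − 3.66X; [U] = 5.45 − 3.66X; [V] = 3.66X; [S] = 3.66X.
K = [V] [S] / ([R] [U]).
This equals 0.224 at X = 0.388 (the root in 0 < X < 1).

X = 0.388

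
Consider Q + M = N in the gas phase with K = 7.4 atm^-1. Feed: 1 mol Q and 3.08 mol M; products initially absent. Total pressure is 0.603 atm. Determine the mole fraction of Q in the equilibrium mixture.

Basis: 1 mol Q initially; let X = conversion of Q. Extent ξ = X.
Mole table: n_Q = 1 − X; n_M = 3.08 − X; n_N = X.
Total moles n_T = 4.08 − X.
With p_i = (n_i/n_T)P, K = p_N / (p_Q p_M).
Setting this equal to 7.4 atm^-1 and taking the physical root (0 < X < 1) gives X = 0.757.
Then n_Q = 0.243, n_T = 3.32, so y_Q = 0.073.

y_Q = 0.073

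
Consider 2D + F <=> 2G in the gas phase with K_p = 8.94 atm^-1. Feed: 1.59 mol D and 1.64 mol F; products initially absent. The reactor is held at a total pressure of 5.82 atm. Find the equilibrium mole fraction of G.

Take 1.59 mol D as basis and let X be its fractional conversion, so ξ = 0.795X.
Species balance: n_D = 1.59 − 1.59X; n_F = 1.64 − 0.795X; n_G = 1.59X.
Total moles n_T = 3.23 − 0.795X.
Mole fractions y_i = n_i/n_T; K_p = p_G^2 / (p_D^2 p_F) with p_i = y_i·P.
This yields a degree-3 equation in X; solving on (0,1), X = 0.817.
Then n_G = 1.3, n_T = 2.58, so y_G = 0.504.

y_G = 0.504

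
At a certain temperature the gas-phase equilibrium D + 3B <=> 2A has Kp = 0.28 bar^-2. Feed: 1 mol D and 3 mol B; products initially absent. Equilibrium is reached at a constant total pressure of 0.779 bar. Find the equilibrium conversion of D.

X = 0.193

Let X = conversion of D (basis 1 mol D); extent of reaction ξ = X.
At extent ξ: n_D = 1 − X; n_B = 3 − 3X; n_A = 2X.
Total moles n_T = 4 − 2X.
y_i = n_i/n_T, p_i = y_i·P. Kp = p_A^2 / (p_D p_B^3).
Setting this equal to 0.28 bar^-2 and taking the physical root (0 < X < 1) gives X = 0.193.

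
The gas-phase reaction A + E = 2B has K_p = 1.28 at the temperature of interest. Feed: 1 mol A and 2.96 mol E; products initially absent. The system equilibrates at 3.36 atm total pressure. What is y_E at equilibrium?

Basis: 1 mol A initially; let X = conversion of A. Extent ξ = X.
At extent ξ: n_A = 1 − X; n_E = 2.96 − X; n_B = 2X.
Since Δν = 0, n_T = 3.96 throughout.
y_i = n_i/n_T, p_i = y_i·P. K_p = p_B^2 / (p_A p_E).
Equating to 1.28 and solving on 0 < X < 1: X = 0.572.
Then n_E = 2.39, n_T = 3.96, so y_E = 0.603.

y_E = 0.603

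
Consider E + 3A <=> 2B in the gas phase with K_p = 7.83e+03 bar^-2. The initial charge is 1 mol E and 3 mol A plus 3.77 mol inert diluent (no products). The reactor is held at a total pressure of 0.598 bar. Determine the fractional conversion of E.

X = 0.810

Let X = conversion of E (basis 1 mol E); extent of reaction ξ = X.
Species balance: n_E = 1 − X; n_A = 3 − 3X; n_B = 2X; n_I = 3.77 (inert).
Total moles n_T = 7.77 − 2X.
Mole fractions y_i = n_i/n_T; K_p = p_B^2 / (p_E p_A^3) with p_i = y_i·P.
Setting this equal to 7.83e+03 bar^-2 and taking the physical root (0 < X < 1) gives X = 0.810.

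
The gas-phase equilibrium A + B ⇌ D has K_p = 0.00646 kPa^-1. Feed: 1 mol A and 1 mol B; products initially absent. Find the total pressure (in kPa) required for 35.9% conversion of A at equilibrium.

P = 222 kPa

Let X = conversion of A (basis 1 mol A); extent of reaction ξ = X.
Moles: n_A = 1 − X; n_B = 1 − X; n_D = X.
Summing: n_T = 2 − X.
K_p = p_D / (p_A p_B) with p_i = (n_i/n_T)·P.
At X = 0.359: the mole-fraction product g(X) = Π y_i^ν_i = 1.434. Since K_p = g(X)·P^{-1}, P = (g/K_p)^(1/1) = (1.434/0.00646)^(1/1) = 222 kPa.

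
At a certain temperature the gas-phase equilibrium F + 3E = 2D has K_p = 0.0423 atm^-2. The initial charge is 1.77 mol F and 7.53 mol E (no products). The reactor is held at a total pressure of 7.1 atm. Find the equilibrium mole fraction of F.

y_F = 0.113

Let X = conversion of F (basis 1.77 mol F); extent of reaction ξ = 1.77X.
Moles: n_F = 1.77 − 1.77X; n_E = 7.53 − 5.31X; n_D = 3.54X.
Total moles n_T = 9.3 − 3.54X.
Mole fractions y_i = n_i/n_T; K_p = p_D^2 / (p_F p_E^3) with p_i = y_i·P.
Equating to 0.0423 atm^-2 and solving on 0 < X < 1: X = 0.525.
Then n_F = 0.841, n_T = 7.44, so y_F = 0.113.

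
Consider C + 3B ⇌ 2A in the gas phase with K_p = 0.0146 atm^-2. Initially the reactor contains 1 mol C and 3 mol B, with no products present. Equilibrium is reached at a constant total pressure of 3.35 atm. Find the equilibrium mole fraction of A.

Basis: 1 mol C initially; let X = conversion of C. Extent ξ = X.
At extent ξ: n_C = 1 − X; n_B = 3 − 3X; n_A = 2X.
Summing: n_T = 4 − 2X.
Mole fractions y_i = n_i/n_T; K_p = p_A^2 / (p_C p_B^3) with p_i = y_i·P.
Setting this equal to 0.0146 atm^-2 and taking the physical root (0 < X < 1) gives X = 0.190.
Then n_A = 0.381, n_T = 3.62, so y_A = 0.105.

y_A = 0.105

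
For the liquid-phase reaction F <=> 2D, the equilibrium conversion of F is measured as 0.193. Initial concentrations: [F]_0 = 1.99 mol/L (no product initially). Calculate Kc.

Let X = conversion of F.
Concentrations: [F] = 1.99 − 1.99X; [D] = 3.98X.
At X = 0.193: [F] = 1.61, [D] = 0.768.
Kc = [D]^2 / ([F]) = 0.367 mol/L.

Kc = 0.367 mol/L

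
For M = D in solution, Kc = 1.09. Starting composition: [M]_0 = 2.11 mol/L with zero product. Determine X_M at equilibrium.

Let X = conversion of M; extent ξ = 2.11·X mol/L.
Concentrations: [M] = 2.11 − 2.11X; [D] = 2.11X.
Kc = [D] / ([M]).
Solving Kc = 1.09 for X ∈ (0,1): X = 0.522.

X = 0.522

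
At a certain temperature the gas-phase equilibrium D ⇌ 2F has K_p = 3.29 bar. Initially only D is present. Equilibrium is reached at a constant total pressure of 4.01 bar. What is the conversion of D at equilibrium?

Let X = conversion of D (basis 1 mol D); extent of reaction ξ = X.
Mole table: n_D = 1 − X; n_F = 2X.
n_T = Σnᵢ = 1 + X.
Mole fractions y_i = n_i/n_T; K_p = p_F^2 / (p_D) with p_i = y_i·P.
Substituting and setting equal to 3.29 bar gives a polynomial in X; the root in (0,1) is X = 0.413.

X = 0.413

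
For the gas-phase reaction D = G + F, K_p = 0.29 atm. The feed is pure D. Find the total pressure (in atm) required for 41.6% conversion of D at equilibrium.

Basis: 1 mol D initially; let X = conversion of D. Extent ξ = X.
Mole table: n_D = 1 − X; n_G = X; n_F = X.
n_T = Σnᵢ = 1 + X.
K_p = p_G p_F / (p_D) with p_i = (n_i/n_T)·P.
At X = 0.416: the mole-fraction product g(X) = Π y_i^ν_i = 0.2093. Since K_p = g(X)·P^{1}, P = (K_p/g)^(1/1) = (0.29/0.2093)^(1/1) = 1.39 atm.

P = 1.39 atm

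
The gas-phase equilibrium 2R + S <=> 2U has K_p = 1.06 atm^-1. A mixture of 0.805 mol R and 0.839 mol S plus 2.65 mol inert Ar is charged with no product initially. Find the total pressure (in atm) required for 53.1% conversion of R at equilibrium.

Basis: 0.805 mol R initially; let X = conversion of R. Extent ξ = 0.403X.
Moles: n_R = 0.805 − 0.805X; n_S = 0.839 − 0.403X; n_U = 0.805X; n_I = 2.65 (inert).
n_T = Σnᵢ = 4.29 − 0.403X.
K_p = p_U^2 / (p_R^2 p_S) with p_i = (n_i/n_T)·P.
At X = 0.531: the mole-fraction product g(X) = Π y_i^ν_i = 8.365. Since K_p = g(X)·P^{-1}, P = (g/K_p)^(1/1) = (8.365/1.06)^(1/1) = 7.89 atm.

P = 7.89 atm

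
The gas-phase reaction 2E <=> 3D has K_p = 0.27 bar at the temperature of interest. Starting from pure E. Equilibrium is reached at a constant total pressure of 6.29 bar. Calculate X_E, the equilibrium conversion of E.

Let X = conversion of E (basis 1 mol E); extent of reaction ξ = 0.5X.
At extent ξ: n_E = 1 − X; n_D = 1.5X.
Summing: n_T = 1 + 0.5X.
Mole fractions y_i = n_i/n_T; K_p = p_D^3 / (p_E^2) with p_i = y_i·P.
Setting this equal to 0.27 bar and taking the physical root (0 < X < 1) gives X = 0.207.

X = 0.207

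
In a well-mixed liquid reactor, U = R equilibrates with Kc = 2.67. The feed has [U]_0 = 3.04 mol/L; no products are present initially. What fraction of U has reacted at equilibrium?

X = 0.728

Let X = conversion of U; extent ξ = 3.04·X mol/L.
Concentrations: [U] = 3.04 − 3.04X; [R] = 3.04X.
Kc = [R] / ([U]).
Equating to 2.67: the physical root is X = 0.728.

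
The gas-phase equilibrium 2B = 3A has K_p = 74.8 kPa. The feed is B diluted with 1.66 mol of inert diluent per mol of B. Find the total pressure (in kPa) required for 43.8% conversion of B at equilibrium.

Basis: 1 mol B initially; let X = conversion of B. Extent ξ = 0.5X.
Species balance: n_B = 1 − X; n_A = 1.5X; n_I = 1.66 (inert).
Total moles n_T = 2.66 + 0.5X.
K_p = p_A^3 / (p_B^2) with p_i = (n_i/n_T)·P.
At X = 0.438: the mole-fraction product g(X) = Π y_i^ν_i = 0.3119. Since K_p = g(X)·P^{1}, P = (K_p/g)^(1/1) = (74.8/0.3119)^(1/1) = 240 kPa.

P = 240 kPa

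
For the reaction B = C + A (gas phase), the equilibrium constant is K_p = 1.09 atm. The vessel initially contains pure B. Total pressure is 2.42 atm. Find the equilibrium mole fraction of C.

y_C = 0.358

Take 1 mol B as basis and let X be its fractional conversion, so ξ = X.
Moles: n_B = 1 − X; n_C = X; n_A = X.
Total moles n_T = 1 + X.
y_i = n_i/n_T, p_i = y_i·P. K_p = p_C p_A / (p_B).
This yields a degree-2 equation in X; solving on (0,1), X = 0.557.
Then n_C = 0.557, n_T = 1.56, so y_C = 0.358.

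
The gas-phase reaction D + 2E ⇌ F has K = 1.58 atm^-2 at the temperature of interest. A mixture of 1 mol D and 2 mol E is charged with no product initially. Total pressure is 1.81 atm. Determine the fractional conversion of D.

X = 0.542

Let X = conversion of D (basis 1 mol D); extent of reaction ξ = X.
Species balance: n_D = 1 − X; n_E = 2 − 2X; n_F = X.
Summing: n_T = 3 − 2X.
Mole fractions y_i = n_i/n_T; K = p_F / (p_D p_E^2) with p_i = y_i·P.
Equating to 1.58 atm^-2 and solving on 0 < X < 1: X = 0.542.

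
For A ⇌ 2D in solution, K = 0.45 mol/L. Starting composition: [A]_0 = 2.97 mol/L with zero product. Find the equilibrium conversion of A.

Let X = conversion of A; extent ξ = 2.97·X mol/L.
Concentrations: [A] = 2.97 − 2.97X; [D] = 5.94X.
K = [D]^2 / ([A]).
Equating to 0.45 mol/L: the physical root is X = 0.177.

X = 0.177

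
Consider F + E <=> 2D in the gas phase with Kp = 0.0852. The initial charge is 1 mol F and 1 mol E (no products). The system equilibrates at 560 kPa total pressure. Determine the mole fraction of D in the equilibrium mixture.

Let X = conversion of F (basis 1 mol F); extent of reaction ξ = X.
Species balance: n_F = 1 − X; n_E = 1 − X; n_D = 2X.
Total moles n_T = 2 (Δν = 0, constant).
Mole fractions y_i = n_i/n_T; Kp = p_D^2 / (p_F p_E) with p_i = y_i·P.
Equating to 0.0852 and solving on 0 < X < 1: X = 0.127.
Then n_D = 0.255, n_T = 2, so y_D = 0.127.

y_D = 0.127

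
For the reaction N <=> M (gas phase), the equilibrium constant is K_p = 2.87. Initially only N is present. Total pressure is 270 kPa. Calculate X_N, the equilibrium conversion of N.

X = 0.742

Basis: 1 mol N initially; let X = conversion of N. Extent ξ = X.
At extent ξ: n_N = 1 − X; n_M = X.
Total moles n_T = 1 (Δν = 0, constant).
Mole fractions y_i = n_i/n_T; K_p = p_M / (p_N) with p_i = y_i·P.
This yields a degree-1 equation in X; solving on (0,1), X = 0.742.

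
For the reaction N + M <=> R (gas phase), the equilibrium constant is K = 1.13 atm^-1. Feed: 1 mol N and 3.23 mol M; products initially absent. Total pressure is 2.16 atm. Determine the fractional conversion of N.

Take 1 mol N as basis and let X be its fractional conversion, so ξ = X.
At extent ξ: n_N = 1 − X; n_M = 3.23 − X; n_R = X.
Summing: n_T = 4.23 − X.
Mole fractions y_i = n_i/n_T; K = p_R / (p_N p_M) with p_i = y_i·P.
This yields a degree-2 equation in X; solving on (0,1), X = 0.638.

X = 0.638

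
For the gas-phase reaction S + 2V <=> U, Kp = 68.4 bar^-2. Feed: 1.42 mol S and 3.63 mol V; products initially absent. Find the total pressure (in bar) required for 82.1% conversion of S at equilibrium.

P = 0.542 bar

Take 1.42 mol S as basis and let X be its fractional conversion, so ξ = 1.42X.
Mole table: n_S = 1.42 − 1.42X; n_V = 3.63 − 2.84X; n_U = 1.42X.
Summing: n_T = 5.05 − 2.84X.
Kp = p_U / (p_S p_V^2) with p_i = (n_i/n_T)·P.
At X = 0.821: the mole-fraction product g(X) = Π y_i^ν_i = 20.11. Since Kp = g(X)·P^{-2}, P = (g/Kp)^(1/2) = (20.11/68.4)^(1/2) = 0.542 bar.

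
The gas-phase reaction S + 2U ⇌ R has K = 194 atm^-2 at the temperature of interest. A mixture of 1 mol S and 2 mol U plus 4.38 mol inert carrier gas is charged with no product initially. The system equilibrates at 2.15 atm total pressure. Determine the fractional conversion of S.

Basis: 1 mol S initially; let X = conversion of S. Extent ξ = X.
At extent ξ: n_S = 1 − X; n_U = 2 − 2X; n_R = X; n_I = 4.38 (inert).
Total moles n_T = 7.38 − 2X.
Mole fractions y_i = n_i/n_T; K = p_R / (p_S p_U^2) with p_i = y_i·P.
Equating to 194 atm^-2 and solving on 0 < X < 1: X = 0.805.

X = 0.805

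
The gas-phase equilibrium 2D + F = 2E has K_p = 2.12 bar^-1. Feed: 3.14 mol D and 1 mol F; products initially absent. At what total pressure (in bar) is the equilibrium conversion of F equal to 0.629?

Let X = conversion of F (basis 1 mol F); extent of reaction ξ = X.
At extent ξ: n_D = 3.14 − 2X; n_F = 1 − X; n_E = 2X.
Summing: n_T = 4.14 − X.
K_p = p_E^2 / (p_D^2 p_F) with p_i = (n_i/n_T)·P.
At X = 0.629: the mole-fraction product g(X) = Π y_i^ν_i = 4.228. Since K_p = g(X)·P^{-1}, P = (g/K_p)^(1/1) = (4.228/2.12)^(1/1) = 1.99 bar.

P = 1.99 bar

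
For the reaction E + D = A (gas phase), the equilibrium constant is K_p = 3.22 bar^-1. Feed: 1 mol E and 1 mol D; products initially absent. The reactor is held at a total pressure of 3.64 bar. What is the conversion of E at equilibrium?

X = 0.720

Let X = conversion of E (basis 1 mol E); extent of reaction ξ = X.
At extent ξ: n_E = 1 − X; n_D = 1 − X; n_A = X.
Total moles n_T = 2 − X.
With p_i = (n_i/n_T)P, K_p = p_A / (p_E p_D).
Substituting and setting equal to 3.22 bar^-1 gives a polynomial in X; the root in (0,1) is X = 0.720.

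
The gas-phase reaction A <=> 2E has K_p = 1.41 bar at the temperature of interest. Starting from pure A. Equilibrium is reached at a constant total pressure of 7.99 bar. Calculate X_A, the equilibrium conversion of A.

Basis: 1 mol A initially; let X = conversion of A. Extent ξ = X.
Moles: n_A = 1 − X; n_E = 2X.
Total moles n_T = 1 + X.
With p_i = (n_i/n_T)P, K_p = p_E^2 / (p_A).
Setting this equal to 1.41 bar and taking the physical root (0 < X < 1) gives X = 0.206.

X = 0.206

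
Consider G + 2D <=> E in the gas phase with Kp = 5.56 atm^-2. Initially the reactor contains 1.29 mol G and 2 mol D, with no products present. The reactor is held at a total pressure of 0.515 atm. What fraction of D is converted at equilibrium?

Let X = conversion of D (basis 2 mol D); extent of reaction ξ = X.
Species balance: n_G = 1.29 − X; n_D = 2 − 2X; n_E = X.
n_T = Σnᵢ = 3.29 − 2X.
y_i = n_i/n_T, p_i = y_i·P. Kp = p_E / (p_G p_D^2).
Setting this equal to 5.56 atm^-2 and taking the physical root (0 < X < 1) gives X = 0.350.

X = 0.350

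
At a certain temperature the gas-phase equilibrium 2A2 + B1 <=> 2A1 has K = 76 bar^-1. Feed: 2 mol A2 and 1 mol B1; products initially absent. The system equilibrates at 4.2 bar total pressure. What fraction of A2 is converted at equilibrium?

Let X = conversion of A2 (basis 2 mol A2); extent of reaction ξ = X.
Moles: n_A2 = 2 − 2X; n_B1 = 1 − X; n_A1 = 2X.
Total moles n_T = 3 − X.
Mole fractions y_i = n_i/n_T; K = p_A1^2 / (p_A2^2 p_B1) with p_i = y_i·P.
Setting this equal to 76 bar^-1 and taking the physical root (0 < X < 1) gives X = 0.832.

X = 0.832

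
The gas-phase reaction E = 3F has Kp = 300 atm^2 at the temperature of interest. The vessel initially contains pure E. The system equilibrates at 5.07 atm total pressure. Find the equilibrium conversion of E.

X = 0.818

Basis: 1 mol E initially; let X = conversion of E. Extent ξ = X.
At extent ξ: n_E = 1 − X; n_F = 3X.
Total moles n_T = 1 + 2X.
With p_i = (n_i/n_T)P, Kp = p_F^3 / (p_E).
Substituting and setting equal to 300 atm^2 gives a polynomial in X; the root in (0,1) is X = 0.818.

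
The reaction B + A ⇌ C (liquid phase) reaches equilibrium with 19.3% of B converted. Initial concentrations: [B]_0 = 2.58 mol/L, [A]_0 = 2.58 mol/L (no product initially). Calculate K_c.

K_c = 0.115 L/mol

Let X = conversion of B.
Concentrations: [B] = 2.58 − 2.58X; [A] = 2.58 − 2.58X; [C] = 2.58X.
At X = 0.193: [B] = 2.08, [A] = 2.08, [C] = 0.498.
K_c = [C] / ([B] [A]) = 0.115 L/mol.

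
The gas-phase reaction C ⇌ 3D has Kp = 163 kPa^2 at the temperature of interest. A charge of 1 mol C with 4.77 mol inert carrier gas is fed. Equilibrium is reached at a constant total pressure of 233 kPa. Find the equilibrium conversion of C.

X = 0.152

Take 1 mol C as basis and let X be its fractional conversion, so ξ = X.
At extent ξ: n_C = 1 − X; n_D = 3X; n_I = 4.77 (inert).
Total moles n_T = 5.77 + 2X.
With p_i = (n_i/n_T)P, Kp = p_D^3 / (p_C).
Setting this equal to 163 kPa^2 and taking the physical root (0 < X < 1) gives X = 0.152.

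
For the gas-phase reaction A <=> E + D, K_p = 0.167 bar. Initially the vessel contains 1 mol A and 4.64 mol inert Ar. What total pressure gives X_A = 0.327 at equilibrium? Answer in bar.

P = 6.27 bar

Basis: 1 mol A initially; let X = conversion of A. Extent ξ = X.
Mole table: n_A = 1 − X; n_E = X; n_D = X; n_I = 4.64 (inert).
Total moles n_T = 5.64 + X.
K_p = p_E p_D / (p_A) with p_i = (n_i/n_T)·P.
At X = 0.327: the mole-fraction product g(X) = Π y_i^ν_i = 0.02663. Since K_p = g(X)·P^{1}, P = (K_p/g)^(1/1) = (0.167/0.02663)^(1/1) = 6.27 bar.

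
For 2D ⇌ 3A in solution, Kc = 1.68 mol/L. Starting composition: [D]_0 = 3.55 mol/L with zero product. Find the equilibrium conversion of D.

Let X = conversion of D; extent ξ = 3.55X/2 mol/L.
Concentrations: [D] = 3.55 − 3.55X; [A] = 5.32X.
Kc = [A]^3 / ([D]^2).
Setting equal to 1.68 and solving for X on (0,1) gives X = 0.378.

X = 0.378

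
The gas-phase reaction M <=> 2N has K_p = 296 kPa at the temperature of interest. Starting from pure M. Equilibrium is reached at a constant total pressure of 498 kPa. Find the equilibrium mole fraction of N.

y_N = 0.529

Take 1 mol M as basis and let X be its fractional conversion, so ξ = X.
Species balance: n_M = 1 − X; n_N = 2X.
n_T = Σnᵢ = 1 + X.
y_i = n_i/n_T, p_i = y_i·P. K_p = p_N^2 / (p_M).
Equating to 296 kPa and solving on 0 < X < 1: X = 0.360.
Then n_N = 0.719, n_T = 1.36, so y_N = 0.529.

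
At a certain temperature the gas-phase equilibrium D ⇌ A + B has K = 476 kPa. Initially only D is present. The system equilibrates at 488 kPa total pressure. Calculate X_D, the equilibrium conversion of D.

X = 0.703

Take 1 mol D as basis and let X be its fractional conversion, so ξ = X.
Species balance: n_D = 1 − X; n_A = X; n_B = X.
Total moles n_T = 1 + X.
y_i = n_i/n_T, p_i = y_i·P. K = p_A p_B / (p_D).
Equating to 476 kPa and solving on 0 < X < 1: X = 0.703.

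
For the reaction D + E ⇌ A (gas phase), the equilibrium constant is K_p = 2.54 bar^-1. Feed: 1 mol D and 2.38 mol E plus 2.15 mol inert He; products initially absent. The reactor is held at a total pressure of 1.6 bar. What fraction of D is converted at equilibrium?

Basis: 1 mol D initially; let X = conversion of D. Extent ξ = X.
At extent ξ: n_D = 1 − X; n_E = 2.38 − X; n_A = X; n_I = 2.15 (inert).
n_T = Σnᵢ = 5.53 − X.
Mole fractions y_i = n_i/n_T; K_p = p_A / (p_D p_E) with p_i = y_i·P.
Equating to 2.54 bar^-1 and solving on 0 < X < 1: X = 0.595.

X = 0.595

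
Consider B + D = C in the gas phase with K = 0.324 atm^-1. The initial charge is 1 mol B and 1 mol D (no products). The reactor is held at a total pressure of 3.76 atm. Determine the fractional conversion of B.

Let X = conversion of B (basis 1 mol B); extent of reaction ξ = X.
Species balance: n_B = 1 − X; n_D = 1 − X; n_C = X.
n_T = Σnᵢ = 2 − X.
y_i = n_i/n_T, p_i = y_i·P. K = p_C / (p_B p_D).
This yields a degree-2 equation in X; solving on (0,1), X = 0.329.

X = 0.329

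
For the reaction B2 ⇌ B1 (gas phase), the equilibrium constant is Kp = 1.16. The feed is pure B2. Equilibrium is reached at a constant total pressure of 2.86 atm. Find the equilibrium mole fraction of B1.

y_B1 = 0.537

Basis: 1 mol B2 initially; let X = conversion of B2. Extent ξ = X.
At extent ξ: n_B2 = 1 − X; n_B1 = X.
Since Δν = 0, n_T = 1 throughout.
Mole fractions y_i = n_i/n_T; Kp = p_B1 / (p_B2) with p_i = y_i·P.
This yields a degree-1 equation in X; solving on (0,1), X = 0.537.
Then n_B1 = 0.537, n_T = 1, so y_B1 = 0.537.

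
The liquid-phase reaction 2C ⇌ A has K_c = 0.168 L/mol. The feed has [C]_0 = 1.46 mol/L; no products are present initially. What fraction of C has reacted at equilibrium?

X = 0.265

Let X = conversion of C; extent ξ = 1.46X/2 mol/L.
Concentrations: [C] = 1.46 − 1.46X; [A] = 0.73X.
K_c = [A] / ([C]^2).
Solving K_c = 0.168 for X ∈ (0,1): X = 0.265.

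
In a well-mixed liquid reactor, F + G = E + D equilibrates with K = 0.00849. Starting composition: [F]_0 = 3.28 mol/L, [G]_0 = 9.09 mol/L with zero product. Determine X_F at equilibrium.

Let X = conversion of F; extent ξ = 3.28·X mol/L.
Concentrations: [F] = 3.28 − 3.28X; [G] = 9.09 − 3.28X; [E] = 3.28X; [D] = 3.28X.
K = [E] [D] / ([F] [G]).
Equating to 0.00849: the physical root is X = 0.139.

X = 0.139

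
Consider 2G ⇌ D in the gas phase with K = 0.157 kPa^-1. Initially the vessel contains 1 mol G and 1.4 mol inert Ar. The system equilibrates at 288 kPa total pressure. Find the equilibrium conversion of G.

X = 0.863

Basis: 1 mol G initially; let X = conversion of G. Extent ξ = 0.5X.
Moles: n_G = 1 − X; n_D = 0.5X; n_I = 1.4 (inert).
n_T = Σnᵢ = 2.4 − 0.5X.
Mole fractions y_i = n_i/n_T; K = p_D / (p_G^2) with p_i = y_i·P.
This yields a degree-2 equation in X; solving on (0,1), X = 0.863.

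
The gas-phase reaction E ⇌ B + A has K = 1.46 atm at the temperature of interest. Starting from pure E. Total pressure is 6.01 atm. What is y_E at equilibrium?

y_E = 0.387

Basis: 1 mol E initially; let X = conversion of E. Extent ξ = X.
Moles: n_E = 1 − X; n_B = X; n_A = X.
Total moles n_T = 1 + X.
y_i = n_i/n_T, p_i = y_i·P. K = p_B p_A / (p_E).
This yields a degree-2 equation in X; solving on (0,1), X = 0.442.
Then n_E = 0.558, n_T = 1.44, so y_E = 0.387.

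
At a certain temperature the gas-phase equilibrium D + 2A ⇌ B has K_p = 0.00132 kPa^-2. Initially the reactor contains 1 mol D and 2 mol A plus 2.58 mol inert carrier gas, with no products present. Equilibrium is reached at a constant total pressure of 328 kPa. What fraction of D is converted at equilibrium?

Basis: 1 mol D initially; let X = conversion of D. Extent ξ = X.
Mole table: n_D = 1 − X; n_A = 2 − 2X; n_B = X; n_I = 2.58 (inert).
Summing: n_T = 5.58 − 2X.
Mole fractions y_i = n_i/n_T; K_p = p_B / (p_D p_A^2) with p_i = y_i·P.
Substituting and setting equal to 0.00132 kPa^-2 gives a polynomial in X; the root in (0,1) is X = 0.721.

X = 0.721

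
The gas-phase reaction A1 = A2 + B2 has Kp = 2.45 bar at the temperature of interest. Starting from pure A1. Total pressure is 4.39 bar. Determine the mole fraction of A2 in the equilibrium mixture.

y_A2 = 0.374

Take 1 mol A1 as basis and let X be its fractional conversion, so ξ = X.
Species balance: n_A1 = 1 − X; n_A2 = X; n_B2 = X.
Total moles n_T = 1 + X.
y_i = n_i/n_T, p_i = y_i·P. Kp = p_A2 p_B2 / (p_A1).
Substituting and setting equal to 2.45 bar gives a polynomial in X; the root in (0,1) is X = 0.598.
Then n_A2 = 0.598, n_T = 1.6, so y_A2 = 0.374.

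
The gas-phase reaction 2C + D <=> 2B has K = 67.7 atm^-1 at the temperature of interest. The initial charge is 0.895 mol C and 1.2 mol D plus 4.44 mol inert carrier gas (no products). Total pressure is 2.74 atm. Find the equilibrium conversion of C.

X = 0.833

Take 0.895 mol C as basis and let X be its fractional conversion, so ξ = 0.448X.
At extent ξ: n_C = 0.895 − 0.895X; n_D = 1.2 − 0.448X; n_B = 0.895X; n_I = 4.44 (inert).
Total moles n_T = 6.54 − 0.448X.
y_i = n_i/n_T, p_i = y_i·P. K = p_B^2 / (p_C^2 p_D).
Substituting and setting equal to 67.7 atm^-1 gives a polynomial in X; the root in (0,1) is X = 0.833.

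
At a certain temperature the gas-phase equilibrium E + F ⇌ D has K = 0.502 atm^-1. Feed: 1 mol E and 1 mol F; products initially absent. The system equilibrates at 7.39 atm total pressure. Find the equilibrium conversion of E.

X = 0.539

Take 1 mol E as basis and let X be its fractional conversion, so ξ = X.
Mole table: n_E = 1 − X; n_F = 1 − X; n_D = X.
n_T = Σnᵢ = 2 − X.
Mole fractions y_i = n_i/n_T; K = p_D / (p_E p_F) with p_i = y_i·P.
Equating to 0.502 atm^-1 and solving on 0 < X < 1: X = 0.539.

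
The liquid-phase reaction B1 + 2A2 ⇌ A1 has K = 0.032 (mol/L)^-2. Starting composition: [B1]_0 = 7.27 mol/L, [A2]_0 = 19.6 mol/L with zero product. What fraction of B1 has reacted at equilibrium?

Let X = conversion of B1; extent ξ = 7.27·X mol/L.
Concentrations: [B1] = 7.27 − 7.27X; [A2] = 19.6 − 14.5X; [A1] = 7.27X.
K = [A1] / ([B1] [A2]^2).
This equals 0.032 at X = 0.725 (the root in 0 < X < 1).

X = 0.725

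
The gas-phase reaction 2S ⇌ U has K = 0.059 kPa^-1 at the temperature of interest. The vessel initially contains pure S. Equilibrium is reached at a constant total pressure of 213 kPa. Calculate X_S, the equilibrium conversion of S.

Take 1 mol S as basis and let X be its fractional conversion, so ξ = 0.5X.
Species balance: n_S = 1 − X; n_U = 0.5X.
n_T = Σnᵢ = 1 − 0.5X.
Mole fractions y_i = n_i/n_T; K = p_U / (p_S^2) with p_i = y_i·P.
Equating to 0.059 kPa^-1 and solving on 0 < X < 1: X = 0.860.

X = 0.860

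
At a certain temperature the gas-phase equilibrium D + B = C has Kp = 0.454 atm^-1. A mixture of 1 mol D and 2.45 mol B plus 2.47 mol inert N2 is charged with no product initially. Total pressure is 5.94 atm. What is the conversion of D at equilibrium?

X = 0.493

Basis: 1 mol D initially; let X = conversion of D. Extent ξ = X.
At extent ξ: n_D = 1 − X; n_B = 2.45 − X; n_C = X; n_I = 2.47 (inert).
Summing: n_T = 5.92 − X.
With p_i = (n_i/n_T)P, Kp = p_C / (p_D p_B).
Setting this equal to 0.454 atm^-1 and taking the physical root (0 < X < 1) gives X = 0.493.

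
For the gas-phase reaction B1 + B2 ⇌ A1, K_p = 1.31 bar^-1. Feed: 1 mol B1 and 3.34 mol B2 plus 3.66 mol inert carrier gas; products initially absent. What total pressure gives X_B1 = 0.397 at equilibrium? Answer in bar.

P = 1.3 bar

Take 1 mol B1 as basis and let X be its fractional conversion, so ξ = X.
Species balance: n_B1 = 1 − X; n_B2 = 3.34 − X; n_A1 = X; n_I = 3.66 (inert).
Summing: n_T = 8 − X.
K_p = p_A1 / (p_B1 p_B2) with p_i = (n_i/n_T)·P.
At X = 0.397: the mole-fraction product g(X) = Π y_i^ν_i = 1.701. Since K_p = g(X)·P^{-1}, P = (g/K_p)^(1/1) = (1.701/1.31)^(1/1) = 1.3 bar.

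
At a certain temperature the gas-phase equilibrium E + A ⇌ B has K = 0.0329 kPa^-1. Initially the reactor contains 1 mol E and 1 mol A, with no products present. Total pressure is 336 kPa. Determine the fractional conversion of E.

Basis: 1 mol E initially; let X = conversion of E. Extent ξ = X.
Species balance: n_E = 1 − X; n_A = 1 − X; n_B = X.
n_T = Σnᵢ = 2 − X.
With p_i = (n_i/n_T)P, K = p_B / (p_E p_A).
Equating to 0.0329 kPa^-1 and solving on 0 < X < 1: X = 0.712.

X = 0.712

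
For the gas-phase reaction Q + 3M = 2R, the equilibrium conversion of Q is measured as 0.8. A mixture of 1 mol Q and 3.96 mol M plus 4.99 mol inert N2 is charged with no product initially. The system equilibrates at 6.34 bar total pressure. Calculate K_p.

K_p = 5.85 bar^-2

Basis: 1 mol Q initially; let X = conversion of Q. Extent ξ = X.
At extent ξ: n_Q = 1 − X; n_M = 3.96 − 3X; n_R = 2X; n_I = 4.99 (inert).
n_T = Σnᵢ = 9.95 − 2X.
At X = 0.8: n_Q = 0.2, n_M = 1.56, n_R = 1.6, n_T = 8.35.
p_i = (n_i/n_T)·P. K_p = p_R^2 / (p_Q p_M^3) = 5.85 bar^-2.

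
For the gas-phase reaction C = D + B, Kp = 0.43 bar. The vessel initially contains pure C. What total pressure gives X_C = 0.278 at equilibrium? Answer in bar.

Basis: 1 mol C initially; let X = conversion of C. Extent ξ = X.
Mole table: n_C = 1 − X; n_D = X; n_B = X.
Total moles n_T = 1 + X.
Kp = p_D p_B / (p_C) with p_i = (n_i/n_T)·P.
At X = 0.278: the mole-fraction product g(X) = Π y_i^ν_i = 0.08376. Since Kp = g(X)·P^{1}, P = (Kp/g)^(1/1) = (0.43/0.08376)^(1/1) = 5.13 bar.

P = 5.13 bar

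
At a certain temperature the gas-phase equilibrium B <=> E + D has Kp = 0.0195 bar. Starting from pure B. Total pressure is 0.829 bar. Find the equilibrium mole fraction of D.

y_D = 0.132

Basis: 1 mol B initially; let X = conversion of B. Extent ξ = X.
Species balance: n_B = 1 − X; n_E = X; n_D = X.
n_T = Σnᵢ = 1 + X.
y_i = n_i/n_T, p_i = y_i·P. Kp = p_E p_D / (p_B).
Equating to 0.0195 bar and solving on 0 < X < 1: X = 0.152.
Then n_D = 0.152, n_T = 1.15, so y_D = 0.132.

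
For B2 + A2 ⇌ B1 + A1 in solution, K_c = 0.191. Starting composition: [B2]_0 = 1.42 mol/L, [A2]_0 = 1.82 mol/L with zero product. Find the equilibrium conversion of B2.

X = 0.343

Let X = conversion of B2; extent ξ = 1.42·X mol/L.
Concentrations: [B2] = 1.42 − 1.42X; [A2] = 1.82 − 1.42X; [B1] = 1.42X; [A1] = 1.42X.
K_c = [B1] [A1] / ([B2] [A2]).
Setting equal to 0.191 and solving for X on (0,1) gives X = 0.343.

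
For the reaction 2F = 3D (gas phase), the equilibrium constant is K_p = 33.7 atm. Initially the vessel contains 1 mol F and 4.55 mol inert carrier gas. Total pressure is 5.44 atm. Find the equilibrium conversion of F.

X = 0.788

Let X = conversion of F (basis 1 mol F); extent of reaction ξ = 0.5X.
Mole table: n_F = 1 − X; n_D = 1.5X; n_I = 4.55 (inert).
Total moles n_T = 5.55 + 0.5X.
Mole fractions y_i = n_i/n_T; K_p = p_D^3 / (p_F^2) with p_i = y_i·P.
Substituting and setting equal to 33.7 atm gives a polynomial in X; the root in (0,1) is X = 0.788.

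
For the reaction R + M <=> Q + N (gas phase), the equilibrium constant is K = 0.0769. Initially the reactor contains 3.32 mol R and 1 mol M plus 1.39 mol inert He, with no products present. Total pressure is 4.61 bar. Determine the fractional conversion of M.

Take 1 mol M as basis and let X be its fractional conversion, so ξ = X.
At extent ξ: n_R = 3.32 − X; n_M = 1 − X; n_Q = X; n_N = X; n_I = 1.39 (inert).
Total moles n_T = 5.71 (Δν = 0, constant).
y_i = n_i/n_T, p_i = y_i·P. K = p_Q p_N / (p_R p_M).
Setting this equal to 0.0769 and taking the physical root (0 < X < 1) gives X = 0.376.

X = 0.376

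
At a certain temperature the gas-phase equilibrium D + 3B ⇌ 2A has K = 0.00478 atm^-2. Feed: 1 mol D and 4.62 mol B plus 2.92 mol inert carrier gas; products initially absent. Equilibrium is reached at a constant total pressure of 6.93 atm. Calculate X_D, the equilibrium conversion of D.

X = 0.209

Let X = conversion of D (basis 1 mol D); extent of reaction ξ = X.
Species balance: n_D = 1 − X; n_B = 4.62 − 3X; n_A = 2X; n_I = 2.92 (inert).
Total moles n_T = 8.54 − 2X.
y_i = n_i/n_T, p_i = y_i·P. K = p_A^2 / (p_D p_B^3).
This yields a degree-4 equation in X; solving on (0,1), X = 0.209.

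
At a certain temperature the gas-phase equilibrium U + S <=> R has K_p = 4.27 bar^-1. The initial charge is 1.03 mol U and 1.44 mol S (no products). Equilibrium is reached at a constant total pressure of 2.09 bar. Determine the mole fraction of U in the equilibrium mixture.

y_U = 0.139

Basis: 1.03 mol U initially; let X = conversion of U. Extent ξ = 1.03X.
Moles: n_U = 1.03 − 1.03X; n_S = 1.44 − 1.03X; n_R = 1.03X.
n_T = Σnᵢ = 2.47 − 1.03X.
y_i = n_i/n_T, p_i = y_i·P. K_p = p_R / (p_U p_S).
Equating to 4.27 bar^-1 and solving on 0 < X < 1: X = 0.774.
Then n_U = 0.233, n_T = 1.67, so y_U = 0.139.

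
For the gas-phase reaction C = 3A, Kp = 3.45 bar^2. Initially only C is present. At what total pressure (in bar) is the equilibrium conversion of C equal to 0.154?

Take 1 mol C as basis and let X be its fractional conversion, so ξ = X.
Moles: n_C = 1 − X; n_A = 3X.
Total moles n_T = 1 + 2X.
Kp = p_A^3 / (p_C) with p_i = (n_i/n_T)·P.
At X = 0.154: the mole-fraction product g(X) = Π y_i^ν_i = 0.06813. Since Kp = g(X)·P^{2}, P = (Kp/g)^(1/2) = (3.45/0.06813)^(1/2) = 7.12 bar.

P = 7.12 bar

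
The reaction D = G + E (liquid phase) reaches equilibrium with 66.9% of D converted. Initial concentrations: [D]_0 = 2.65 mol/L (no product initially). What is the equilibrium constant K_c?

K_c = 3.58 mol/L

Let X = conversion of D.
Concentrations: [D] = 2.65 − 2.65X; [G] = 2.65X; [E] = 2.65X.
At X = 0.669: [D] = 0.877, [G] = 1.77, [E] = 1.77.
K_c = [G] [E] / ([D]) = 3.58 mol/L.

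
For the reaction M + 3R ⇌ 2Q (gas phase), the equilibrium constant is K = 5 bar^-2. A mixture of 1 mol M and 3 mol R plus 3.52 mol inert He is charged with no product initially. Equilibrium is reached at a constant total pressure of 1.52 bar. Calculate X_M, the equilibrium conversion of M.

X = 0.430

Let X = conversion of M (basis 1 mol M); extent of reaction ξ = X.
At extent ξ: n_M = 1 − X; n_R = 3 − 3X; n_Q = 2X; n_I = 3.52 (inert).
Total moles n_T = 7.52 − 2X.
Mole fractions y_i = n_i/n_T; K = p_Q^2 / (p_M p_R^3) with p_i = y_i·P.
Substituting and setting equal to 5 bar^-2 gives a polynomial in X; the root in (0,1) is X = 0.430.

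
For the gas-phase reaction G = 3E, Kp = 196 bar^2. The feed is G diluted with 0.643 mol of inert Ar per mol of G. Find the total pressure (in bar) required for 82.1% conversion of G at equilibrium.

Take 1 mol G as basis and let X be its fractional conversion, so ξ = X.
Moles: n_G = 1 − X; n_E = 3X; n_I = 0.643 (inert).
n_T = Σnᵢ = 1.64 + 2X.
Kp = p_E^3 / (p_G) with p_i = (n_i/n_T)·P.
At X = 0.821: the mole-fraction product g(X) = Π y_i^ν_i = 7.735. Since Kp = g(X)·P^{2}, P = (Kp/g)^(1/2) = (196/7.735)^(1/2) = 5.03 bar.

P = 5.03 bar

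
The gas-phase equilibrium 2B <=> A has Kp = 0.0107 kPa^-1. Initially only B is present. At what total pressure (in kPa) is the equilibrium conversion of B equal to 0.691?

Basis: 1 mol B initially; let X = conversion of B. Extent ξ = 0.5X.
Species balance: n_B = 1 − X; n_A = 0.5X.
Total moles n_T = 1 − 0.5X.
Kp = p_A / (p_B^2) with p_i = (n_i/n_T)·P.
At X = 0.691: the mole-fraction product g(X) = Π y_i^ν_i = 2.368. Since Kp = g(X)·P^{-1}, P = (g/Kp)^(1/1) = (2.368/0.0107)^(1/1) = 221 kPa.

P = 221 kPa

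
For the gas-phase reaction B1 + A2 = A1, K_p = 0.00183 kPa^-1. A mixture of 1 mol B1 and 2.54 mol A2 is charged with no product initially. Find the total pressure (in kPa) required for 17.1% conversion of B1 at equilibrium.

P = 160 kPa

Take 1 mol B1 as basis and let X be its fractional conversion, so ξ = X.
Species balance: n_B1 = 1 − X; n_A2 = 2.54 − X; n_A1 = X.
n_T = Σnᵢ = 3.54 − X.
K_p = p_A1 / (p_B1 p_A2) with p_i = (n_i/n_T)·P.
At X = 0.171: the mole-fraction product g(X) = Π y_i^ν_i = 0.2933. Since K_p = g(X)·P^{-1}, P = (g/K_p)^(1/1) = (0.2933/0.00183)^(1/1) = 160 kPa.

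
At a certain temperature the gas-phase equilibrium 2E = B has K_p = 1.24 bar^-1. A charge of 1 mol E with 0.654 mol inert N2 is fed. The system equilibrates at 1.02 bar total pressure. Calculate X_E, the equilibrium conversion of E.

X = 0.481

Basis: 1 mol E initially; let X = conversion of E. Extent ξ = 0.5X.
Moles: n_E = 1 − X; n_B = 0.5X; n_I = 0.654 (inert).
Total moles n_T = 1.65 − 0.5X.
y_i = n_i/n_T, p_i = y_i·P. K_p = p_B / (p_E^2).
Equating to 1.24 bar^-1 and solving on 0 < X < 1: X = 0.481.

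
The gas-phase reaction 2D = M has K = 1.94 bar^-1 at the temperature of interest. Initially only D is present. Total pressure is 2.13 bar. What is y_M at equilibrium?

Take 1 mol D as basis and let X be its fractional conversion, so ξ = 0.5X.
Moles: n_D = 1 − X; n_M = 0.5X.
Summing: n_T = 1 − 0.5X.
y_i = n_i/n_T, p_i = y_i·P. K = p_M / (p_D^2).
Setting this equal to 1.94 bar^-1 and taking the physical root (0 < X < 1) gives X = 0.761.
Then n_M = 0.381, n_T = 0.619, so y_M = 0.614.

y_M = 0.614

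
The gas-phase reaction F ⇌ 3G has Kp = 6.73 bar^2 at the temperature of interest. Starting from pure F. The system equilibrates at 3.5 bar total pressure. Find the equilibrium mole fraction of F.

y_F = 0.398

Let X = conversion of F (basis 1 mol F); extent of reaction ξ = X.
Species balance: n_F = 1 − X; n_G = 3X.
Total moles n_T = 1 + 2X.
With p_i = (n_i/n_T)P, Kp = p_G^3 / (p_F).
This yields a degree-3 equation in X; solving on (0,1), X = 0.335.
Then n_F = 0.665, n_T = 1.67, so y_F = 0.398.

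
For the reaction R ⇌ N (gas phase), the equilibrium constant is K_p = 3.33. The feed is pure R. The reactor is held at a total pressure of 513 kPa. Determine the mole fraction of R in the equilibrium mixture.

Let X = conversion of R (basis 1 mol R); extent of reaction ξ = X.
Species balance: n_R = 1 − X; n_N = X.
n_T stays at 1 (no change in mole number).
With p_i = (n_i/n_T)P, K_p = p_N / (p_R).
Equating to 3.33 and solving on 0 < X < 1: X = 0.769.
Then n_R = 0.231, n_T = 1, so y_R = 0.231.

y_R = 0.231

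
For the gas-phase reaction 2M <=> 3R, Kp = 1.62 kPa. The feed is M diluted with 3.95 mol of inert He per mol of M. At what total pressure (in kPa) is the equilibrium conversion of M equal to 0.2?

P = 194 kPa

Take 1 mol M as basis and let X be its fractional conversion, so ξ = 0.5X.
At extent ξ: n_M = 1 − X; n_R = 1.5X; n_I = 3.95 (inert).
Summing: n_T = 4.95 + 0.5X.
Kp = p_R^3 / (p_M^2) with p_i = (n_i/n_T)·P.
At X = 0.2: the mole-fraction product g(X) = Π y_i^ν_i = 0.008354. Since Kp = g(X)·P^{1}, P = (Kp/g)^(1/1) = (1.62/0.008354)^(1/1) = 194 kPa.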